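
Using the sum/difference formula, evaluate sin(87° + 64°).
sin(87° + 64°) = sin 87° cos 64° + cos 87° sin 64° = 0.4848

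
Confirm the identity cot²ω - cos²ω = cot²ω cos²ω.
LHS = cos²ω/sin²ω - cos²ω = cos²ω(1/sin²ω - 1) = cos²ω · (1 - sin²ω)/sin²ω = cos²ω · cos²ω/sin²ω = cos²ω · cot²ω = RHS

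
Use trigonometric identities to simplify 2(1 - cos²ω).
2(1 - cos²ω) = 2(sin²ω) (using Pythagorean identity)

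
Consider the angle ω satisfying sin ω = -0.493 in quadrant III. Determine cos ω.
cos ω = ±√(1 - sin²ω) = -0.87 (negative in QIII)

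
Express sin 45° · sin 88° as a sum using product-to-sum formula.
sin 45° sin 88° = (1/2)[cos(45°-88°) - cos(45°+88°)]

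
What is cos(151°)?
cos(151°) = -0.8746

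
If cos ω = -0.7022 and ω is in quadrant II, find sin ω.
sin ω = 0.712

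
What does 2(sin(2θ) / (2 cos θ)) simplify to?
2(sin(2θ) / (2 cos θ)) = 2(sin θ) (using Double angle)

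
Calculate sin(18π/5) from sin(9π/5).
sin(18π/5) = 2 sin 9π/5 cos 9π/5 = -0.9511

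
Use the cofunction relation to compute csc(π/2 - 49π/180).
csc(π/2 - 49π/180) = sec(49π/180) = 1.524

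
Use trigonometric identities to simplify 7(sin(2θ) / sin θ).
7(sin(2θ) / sin θ) = 7(2 cos θ) (using Double angle)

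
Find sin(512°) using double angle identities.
sin(512°) = 2 sin 256° cos 256° = 0.4695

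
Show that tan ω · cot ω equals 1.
LHS = (sin ω/cos ω) · (cos ω/sin ω) = 1 = RHS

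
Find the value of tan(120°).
tan(120°) = -√3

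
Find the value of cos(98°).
cos(98°) = -0.1392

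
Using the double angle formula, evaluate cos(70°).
cos(70°) = cos²35° - sin²35° = 0.342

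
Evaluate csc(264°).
csc(264°) = -1.006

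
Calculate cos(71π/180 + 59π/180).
cos(71π/180 + 59π/180) = cos 71π/180 cos 59π/180 - sin 71π/180 sin 59π/180 = -0.6428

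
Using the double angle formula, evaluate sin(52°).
sin(52°) = 2 sin 26° cos 26° = 0.788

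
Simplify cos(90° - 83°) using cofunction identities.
cos(90° - 83°) = sin(83°)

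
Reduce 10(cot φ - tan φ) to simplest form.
10(cot φ - tan φ) = 10(2 cot(2φ)) (using Double angle)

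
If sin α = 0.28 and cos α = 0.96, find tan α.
tan α = sin α / cos α = 0.2917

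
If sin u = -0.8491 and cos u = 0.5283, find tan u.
tan u = sin u / cos u = -1.607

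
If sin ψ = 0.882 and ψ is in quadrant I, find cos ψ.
cos ψ = 0.4712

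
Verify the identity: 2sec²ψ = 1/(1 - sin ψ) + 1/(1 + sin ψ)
RHS = [(1 + sin ψ) + (1 - sin ψ)] / [(1 - sin ψ)(1 + sin ψ)] = 2/(1 - sin²ψ) = 2/cos²ψ = 2sec²ψ = LHS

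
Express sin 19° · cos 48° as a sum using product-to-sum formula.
sin 19° cos 48° = (1/2)[sin(19°+48°) + sin(19°-48°)]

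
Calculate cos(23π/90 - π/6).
cos(23π/90 - π/6) = cos 23π/90 cos π/6 + sin 23π/90 sin π/6 = 0.9613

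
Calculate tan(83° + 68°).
tan(83° + 68°) = (tan 83° + tan 68°)/(1 - tan 83° tan 68°) = -0.5543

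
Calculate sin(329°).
sin(329°) = -0.515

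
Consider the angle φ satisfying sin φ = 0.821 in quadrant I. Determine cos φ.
cos φ = √(1 - sin²φ) = 0.5709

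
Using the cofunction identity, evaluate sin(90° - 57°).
sin(90° - 57°) = cos(57°) = 0.5446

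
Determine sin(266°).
sin(266°) = -0.9976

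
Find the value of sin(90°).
sin(90°) = 1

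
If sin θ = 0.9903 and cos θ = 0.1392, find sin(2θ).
sin(2θ) = 2 sin θ cos θ = 0.2757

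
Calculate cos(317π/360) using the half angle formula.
cos(317π/360) = -√((1 + cos 317π/180)/2) = -0.9304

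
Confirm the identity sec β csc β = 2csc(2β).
RHS = 2/sin(2β) = 2/(2 sin β cos β) = 1/(sin β cos β) = (1/cos β)(1/sin β) = sec β csc β = LHS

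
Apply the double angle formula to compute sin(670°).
sin(670°) = 2 sin 335° cos 335° = -0.766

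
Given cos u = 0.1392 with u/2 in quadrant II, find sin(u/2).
sin(u/2) = ±√((1 - cos u)/2); positive since u/2 ∈ QII, so sin(u/2) = 0.656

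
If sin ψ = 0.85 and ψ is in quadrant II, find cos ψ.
cos ψ = -0.5268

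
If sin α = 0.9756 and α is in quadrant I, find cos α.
cos α = 0.2196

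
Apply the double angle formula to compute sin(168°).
sin(168°) = 2 sin 84° cos 84° = 0.2079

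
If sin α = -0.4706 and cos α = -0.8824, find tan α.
tan α = sin α / cos α = 0.5333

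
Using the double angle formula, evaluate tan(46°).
tan(46°) = 2 tan 23° / (1 - tan²23°) = 1.036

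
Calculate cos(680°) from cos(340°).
cos(680°) = cos²340° - sin²340° = 0.766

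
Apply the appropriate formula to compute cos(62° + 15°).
cos(62° + 15°) = cos 62° cos 15° - sin 62° sin 15° = 0.225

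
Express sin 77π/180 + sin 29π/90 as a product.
sin 77π/180 + sin 29π/90 = 2 sin(3π/8) cos(19π/360)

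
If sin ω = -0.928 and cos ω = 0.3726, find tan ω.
tan ω = sin ω / cos ω = -2.491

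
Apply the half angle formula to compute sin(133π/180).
sin(133π/180) = √((1 - cos 133π/90)/2) = 0.7314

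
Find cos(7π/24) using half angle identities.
cos(7π/24) = √((1 + cos 7π/12)/2) = 0.6088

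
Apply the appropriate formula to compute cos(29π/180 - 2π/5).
cos(29π/180 - 2π/5) = cos 29π/180 cos 2π/5 + sin 29π/180 sin 2π/5 = 0.7314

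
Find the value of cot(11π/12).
cot(11π/12) = -(2+√3)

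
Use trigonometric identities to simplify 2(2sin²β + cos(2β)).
2(2sin²β + cos(2β)) = 2 (using Double angle)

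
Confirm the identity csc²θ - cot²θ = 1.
LHS = 1/sin²θ - cos²θ/sin²θ = (1 - cos²θ)/sin²θ = sin²θ/sin²θ = 1 = RHS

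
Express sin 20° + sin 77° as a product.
sin 20° + sin 77° = 2 sin(48.5°) cos(-28.5°)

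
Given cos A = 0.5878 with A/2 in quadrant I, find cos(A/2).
cos(A/2) = ±√((1 + cos A)/2); positive since A/2 ∈ QI, so cos(A/2) = 0.891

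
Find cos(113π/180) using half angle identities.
cos(113π/180) = -√((1 + cos 113π/90)/2) = -0.3907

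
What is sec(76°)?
sec(76°) = 4.134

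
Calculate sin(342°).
sin(342°) = -0.309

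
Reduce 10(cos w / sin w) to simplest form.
10(cos w / sin w) = 10(cot w) (using Quotient identity)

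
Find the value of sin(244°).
sin(244°) = -0.8988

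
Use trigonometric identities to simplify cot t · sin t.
cot t · sin t = cos t (using Quotient identity)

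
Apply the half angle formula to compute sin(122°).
sin(122°) = √((1 - cos 244°)/2) = 0.848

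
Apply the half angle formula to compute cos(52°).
cos(52°) = √((1 + cos 104°)/2) = 0.6157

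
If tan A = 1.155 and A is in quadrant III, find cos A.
cos A = -0.6546 (using tan²A + 1 = sec²A)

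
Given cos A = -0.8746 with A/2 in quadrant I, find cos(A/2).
cos(A/2) = ±√((1 + cos A)/2); positive since A/2 ∈ QI, so cos(A/2) = 0.2504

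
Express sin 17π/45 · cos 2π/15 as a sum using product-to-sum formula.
sin 17π/45 cos 2π/15 = (1/2)[sin(17π/45+2π/15) + sin(17π/45-2π/15)]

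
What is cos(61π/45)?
cos(61π/45) = -0.4384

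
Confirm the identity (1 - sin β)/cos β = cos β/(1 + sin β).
LHS = (1 - sin β)(1 + sin β) / (cos β(1 + sin β)) = (1 - sin²β) / (cos β(1 + sin β)) = cos²β / (cos β(1 + sin β)) = cos β/(1 + sin β) = RHS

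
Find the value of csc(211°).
csc(211°) = -1.942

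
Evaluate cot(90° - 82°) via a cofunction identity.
cot(90° - 82°) = tan(82°) = 7.115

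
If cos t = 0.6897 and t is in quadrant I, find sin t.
sin t = 0.7241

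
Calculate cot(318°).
cot(318°) = -1.111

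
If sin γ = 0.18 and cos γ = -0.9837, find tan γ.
tan γ = sin γ / cos γ = -0.183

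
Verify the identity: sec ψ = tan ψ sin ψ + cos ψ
RHS = sin²ψ/cos ψ + cos ψ = (sin²ψ + cos²ψ)/cos ψ = 1/cos ψ = sec ψ = LHS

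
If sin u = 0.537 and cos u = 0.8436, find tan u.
tan u = sin u / cos u = 0.6366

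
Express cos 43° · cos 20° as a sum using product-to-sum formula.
cos 43° cos 20° = (1/2)[cos(43°-20°) + cos(43°+20°)]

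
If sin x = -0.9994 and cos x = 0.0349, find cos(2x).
cos(2x) = cos²x - sin²x = -0.9976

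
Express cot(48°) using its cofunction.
cot(48°) = tan(90° - 48°) = tan(42°)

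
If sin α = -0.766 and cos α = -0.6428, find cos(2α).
cos(2α) = cos²α - sin²α = -0.1736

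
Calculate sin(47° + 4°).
sin(47° + 4°) = sin 47° cos 4° + cos 47° sin 4° = 0.7771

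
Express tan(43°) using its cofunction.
tan(43°) = cot(90° - 43°) = cot(47°)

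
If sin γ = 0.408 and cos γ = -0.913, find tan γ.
tan γ = sin γ / cos γ = -0.4469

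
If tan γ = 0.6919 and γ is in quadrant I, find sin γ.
sin γ = 0.569 (using tan²γ + 1 = sec²γ)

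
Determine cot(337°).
cot(337°) = -2.356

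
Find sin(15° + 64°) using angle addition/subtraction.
sin(15° + 64°) = sin 15° cos 64° + cos 15° sin 64° = 0.9816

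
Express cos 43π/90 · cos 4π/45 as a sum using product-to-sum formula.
cos 43π/90 cos 4π/45 = (1/2)[cos(43π/90-4π/45) + cos(43π/90+4π/45)]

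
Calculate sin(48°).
sin(48°) = 0.7431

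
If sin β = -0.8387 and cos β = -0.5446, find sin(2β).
sin(2β) = 2 sin β cos β = 0.9135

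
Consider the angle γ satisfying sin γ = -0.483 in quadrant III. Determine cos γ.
cos γ = ±√(1 - sin²γ) = -0.8756 (negative in QIII)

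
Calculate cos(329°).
cos(329°) = 0.8572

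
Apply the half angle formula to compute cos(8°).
cos(8°) = √((1 + cos 16°)/2) = 0.9903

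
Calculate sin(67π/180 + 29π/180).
sin(67π/180 + 29π/180) = sin 67π/180 cos 29π/180 + cos 67π/180 sin 29π/180 = 0.9945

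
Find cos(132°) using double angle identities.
cos(132°) = 2cos²66° - 1 = -0.6691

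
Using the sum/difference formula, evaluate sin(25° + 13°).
sin(25° + 13°) = sin 25° cos 13° + cos 25° sin 13° = 0.6157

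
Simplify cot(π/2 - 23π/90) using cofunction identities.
cot(π/2 - 23π/90) = tan(23π/90)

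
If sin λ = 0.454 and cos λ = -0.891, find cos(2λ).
cos(2λ) = cos²λ - sin²λ = 0.5878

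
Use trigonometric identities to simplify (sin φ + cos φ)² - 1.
(sin φ + cos φ)² - 1 = sin(2φ) (using Pythagorean + double angle)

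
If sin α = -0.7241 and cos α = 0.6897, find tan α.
tan α = sin α / cos α = -1.05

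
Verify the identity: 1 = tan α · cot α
RHS = (sin α/cos α) · (cos α/sin α) = 1 = LHS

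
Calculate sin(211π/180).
sin(211π/180) = -0.515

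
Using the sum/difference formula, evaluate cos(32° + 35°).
cos(32° + 35°) = cos 32° cos 35° - sin 32° sin 35° = 0.3907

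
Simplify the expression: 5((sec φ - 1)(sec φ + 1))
5((sec φ - 1)(sec φ + 1)) = 5(tan²φ) (using Diff. of squares)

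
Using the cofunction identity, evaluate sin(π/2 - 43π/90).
sin(π/2 - 43π/90) = cos(43π/90) = 0.06976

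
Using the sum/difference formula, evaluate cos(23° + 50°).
cos(23° + 50°) = cos 23° cos 50° - sin 23° sin 50° = 0.2924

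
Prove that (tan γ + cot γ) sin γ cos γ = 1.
LHS = (sin γ/cos γ + cos γ/sin γ) sin γ cos γ = ((sin²γ + cos²γ)/(sin γ cos γ)) · sin γ cos γ = sin²γ + cos²γ = 1 = RHS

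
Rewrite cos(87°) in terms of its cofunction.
cos(87°) = sin(90° - 87°) = sin(3°)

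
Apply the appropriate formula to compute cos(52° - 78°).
cos(52° - 78°) = cos 52° cos 78° + sin 52° sin 78° = 0.8988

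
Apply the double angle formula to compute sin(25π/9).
sin(25π/9) = 2 sin 25π/18 cos 25π/18 = 0.6428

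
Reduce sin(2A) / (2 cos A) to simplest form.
sin(2A) / (2 cos A) = sin A (using Double angle)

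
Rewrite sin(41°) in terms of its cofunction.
sin(41°) = cos(90° - 41°) = cos(49°)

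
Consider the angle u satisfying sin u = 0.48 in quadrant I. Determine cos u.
cos u = √(1 - sin²u) = 0.8773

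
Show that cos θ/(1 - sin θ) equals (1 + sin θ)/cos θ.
RHS = (1 + sin θ)(1 - sin θ) / (cos θ(1 - sin θ)) = (1 - sin²θ) / (cos θ(1 - sin θ)) = cos²θ / (cos θ(1 - sin θ)) = cos θ/(1 - sin θ) = LHS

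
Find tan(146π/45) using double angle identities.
tan(146π/45) = 2 tan 73π/45 / (1 - tan²73π/45) = 0.9657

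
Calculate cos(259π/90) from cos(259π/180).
cos(259π/90) = cos²259π/180 - sin²259π/180 = -0.9272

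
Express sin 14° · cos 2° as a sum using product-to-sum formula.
sin 14° cos 2° = (1/2)[sin(14°+2°) + sin(14°-2°)]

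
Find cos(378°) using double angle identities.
cos(378°) = cos²189° - sin²189° = 0.9511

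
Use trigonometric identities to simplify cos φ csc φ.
cos φ csc φ = cot φ (using Reciprocal + quotient)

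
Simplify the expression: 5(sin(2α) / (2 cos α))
5(sin(2α) / (2 cos α)) = 5(sin α) (using Double angle)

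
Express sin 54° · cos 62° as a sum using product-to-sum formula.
sin 54° cos 62° = (1/2)[sin(54°+62°) + sin(54°-62°)]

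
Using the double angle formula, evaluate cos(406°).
cos(406°) = cos²203° - sin²203° = 0.6947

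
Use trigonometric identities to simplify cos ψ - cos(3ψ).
cos ψ - cos(3ψ) = 2 sin(2ψ) sin ψ (using Sum-to-product)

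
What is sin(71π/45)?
sin(71π/45) = -0.9703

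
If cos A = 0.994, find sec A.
sec A = 1/cos A = 1.006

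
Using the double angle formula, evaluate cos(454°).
cos(454°) = cos²227° - sin²227° = -0.06976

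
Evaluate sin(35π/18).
sin(35π/18) = -0.1736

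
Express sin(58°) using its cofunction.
sin(58°) = cos(90° - 58°) = cos(32°)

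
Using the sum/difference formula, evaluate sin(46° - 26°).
sin(46° - 26°) = sin 46° cos 26° - cos 46° sin 26° = 0.342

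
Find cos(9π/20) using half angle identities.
cos(9π/20) = √((1 + cos 9π/10)/2) = 0.1564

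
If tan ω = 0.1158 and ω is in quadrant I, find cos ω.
cos ω = 0.9934 (using tan²ω + 1 = sec²ω)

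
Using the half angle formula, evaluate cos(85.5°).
cos(85.5°) = √((1 + cos 171°)/2) = 0.07846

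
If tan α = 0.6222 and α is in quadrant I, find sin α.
sin α = 0.5283 (using tan²α + 1 = sec²α)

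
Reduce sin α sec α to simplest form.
sin α sec α = tan α (using Reciprocal + quotient)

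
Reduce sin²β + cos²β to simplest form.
sin²β + cos²β = 1 (using Pythagorean identity)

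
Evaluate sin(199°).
sin(199°) = -0.3256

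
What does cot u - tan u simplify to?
cot u - tan u = 2 cot(2u) (using Double angle)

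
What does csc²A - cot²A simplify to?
csc²A - cot²A = 1 (using Pythagorean identity)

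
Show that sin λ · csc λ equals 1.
LHS = sin λ · (1/sin λ) = 1 = RHS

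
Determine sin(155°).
sin(155°) = 0.4226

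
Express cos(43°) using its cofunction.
cos(43°) = sin(90° - 43°) = sin(47°)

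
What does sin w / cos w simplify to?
sin w / cos w = tan w (using Quotient identity)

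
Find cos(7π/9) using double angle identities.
cos(7π/9) = 1 - 2sin²7π/18 = -0.766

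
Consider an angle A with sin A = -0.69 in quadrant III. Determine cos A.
cos A = ±√(1 - sin²A) = -0.7238 (negative in QIII)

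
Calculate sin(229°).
sin(229°) = -0.7547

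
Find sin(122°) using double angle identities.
sin(122°) = 2 sin 61° cos 61° = 0.848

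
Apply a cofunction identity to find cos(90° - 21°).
cos(90° - 21°) = sin(21°) = 0.3584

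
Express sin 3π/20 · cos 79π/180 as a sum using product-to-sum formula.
sin 3π/20 cos 79π/180 = (1/2)[sin(3π/20+79π/180) + sin(3π/20-79π/180)]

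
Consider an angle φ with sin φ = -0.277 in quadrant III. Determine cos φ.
cos φ = ±√(1 - sin²φ) = -0.9609 (negative in QIII)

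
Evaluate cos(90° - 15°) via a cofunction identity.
cos(90° - 15°) = sin(15°) = (√6-√2)/4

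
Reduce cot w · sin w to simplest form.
cot w · sin w = cos w (using Quotient identity)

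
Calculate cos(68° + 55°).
cos(68° + 55°) = cos 68° cos 55° - sin 68° sin 55° = -0.5446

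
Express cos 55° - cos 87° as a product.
cos 55° - cos 87° = -2 sin(71°) sin(-16°)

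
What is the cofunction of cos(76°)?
cos(76°) = sin(90° - 76°) = sin(14°)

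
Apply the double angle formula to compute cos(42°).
cos(42°) = cos²21° - sin²21° = 0.7431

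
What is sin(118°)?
sin(118°) = 0.8829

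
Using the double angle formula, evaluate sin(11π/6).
sin(11π/6) = 2 sin 11π/12 cos 11π/12 = -1/2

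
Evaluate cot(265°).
cot(265°) = 0.08749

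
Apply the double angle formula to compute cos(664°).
cos(664°) = cos²332° - sin²332° = 0.5592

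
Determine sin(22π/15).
sin(22π/15) = -0.9945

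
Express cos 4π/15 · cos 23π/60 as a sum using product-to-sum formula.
cos 4π/15 cos 23π/60 = (1/2)[cos(4π/15-23π/60) + cos(4π/15+23π/60)]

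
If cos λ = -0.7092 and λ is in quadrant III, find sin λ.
sin λ = -0.705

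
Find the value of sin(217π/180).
sin(217π/180) = -0.6018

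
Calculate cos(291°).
cos(291°) = 0.3584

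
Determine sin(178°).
sin(178°) = 0.0349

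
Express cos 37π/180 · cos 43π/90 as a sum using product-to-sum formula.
cos 37π/180 cos 43π/90 = (1/2)[cos(37π/180-43π/90) + cos(37π/180+43π/90)]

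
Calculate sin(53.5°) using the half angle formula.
sin(53.5°) = √((1 - cos 107°)/2) = 0.8039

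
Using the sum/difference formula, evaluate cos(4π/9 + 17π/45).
cos(4π/9 + 17π/45) = cos 4π/9 cos 17π/45 - sin 4π/9 sin 17π/45 = -0.848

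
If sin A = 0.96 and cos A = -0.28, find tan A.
tan A = sin A / cos A = -3.429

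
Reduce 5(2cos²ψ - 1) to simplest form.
5(2cos²ψ - 1) = 5(cos(2ψ)) (using Double angle)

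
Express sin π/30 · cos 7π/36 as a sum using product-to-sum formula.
sin π/30 cos 7π/36 = (1/2)[sin(π/30+7π/36) + sin(π/30-7π/36)]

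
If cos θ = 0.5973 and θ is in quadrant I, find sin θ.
sin θ = 0.802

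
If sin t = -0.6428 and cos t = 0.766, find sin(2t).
sin(2t) = 2 sin t cos t = -0.9848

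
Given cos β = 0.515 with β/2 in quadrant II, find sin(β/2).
sin(β/2) = ±√((1 - cos β)/2); positive since β/2 ∈ QII, so sin(β/2) = 0.4924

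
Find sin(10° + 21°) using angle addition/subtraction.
sin(10° + 21°) = sin 10° cos 21° + cos 10° sin 21° = 0.515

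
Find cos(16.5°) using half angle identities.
cos(16.5°) = √((1 + cos 33°)/2) = 0.9588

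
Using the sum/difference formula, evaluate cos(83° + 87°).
cos(83° + 87°) = cos 83° cos 87° - sin 83° sin 87° = -0.9848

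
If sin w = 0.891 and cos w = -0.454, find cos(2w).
cos(2w) = cos²w - sin²w = -0.5878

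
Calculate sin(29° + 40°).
sin(29° + 40°) = sin 29° cos 40° + cos 29° sin 40° = 0.9336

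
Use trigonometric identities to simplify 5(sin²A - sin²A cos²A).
5(sin²A - sin²A cos²A) = 5(sin⁴A) (using Factoring)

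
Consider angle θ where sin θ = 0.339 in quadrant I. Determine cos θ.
cos θ = √(1 - sin²θ) = 0.9408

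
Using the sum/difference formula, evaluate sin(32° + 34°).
sin(32° + 34°) = sin 32° cos 34° + cos 32° sin 34° = 0.9135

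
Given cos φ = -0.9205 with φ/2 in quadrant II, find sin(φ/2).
sin(φ/2) = ±√((1 - cos φ)/2); positive since φ/2 ∈ QII, so sin(φ/2) = 0.9799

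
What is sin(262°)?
sin(262°) = -0.9903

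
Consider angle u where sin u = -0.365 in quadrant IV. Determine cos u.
cos u = √(1 - sin²u) = 0.931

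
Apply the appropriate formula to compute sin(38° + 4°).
sin(38° + 4°) = sin 38° cos 4° + cos 38° sin 4° = 0.6691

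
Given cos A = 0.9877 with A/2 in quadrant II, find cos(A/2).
cos(A/2) = ±√((1 + cos A)/2); negative since A/2 ∈ QII, so cos(A/2) = -0.9969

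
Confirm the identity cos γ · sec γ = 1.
LHS = cos γ · (1/cos γ) = 1 = RHS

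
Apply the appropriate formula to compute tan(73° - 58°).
tan(73° - 58°) = (tan 73° - tan 58°)/(1 + tan 73° tan 58°) = 2-√3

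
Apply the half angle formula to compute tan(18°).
tan(18°) = sin 36° / (1 + cos 36°) = 0.3249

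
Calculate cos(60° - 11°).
cos(60° - 11°) = cos 60° cos 11° + sin 60° sin 11° = 0.6561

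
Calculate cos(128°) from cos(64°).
cos(128°) = cos²64° - sin²64° = -0.6157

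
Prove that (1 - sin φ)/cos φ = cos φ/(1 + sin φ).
LHS = (1 - sin φ)(1 + sin φ) / (cos φ(1 + sin φ)) = (1 - sin²φ) / (cos φ(1 + sin φ)) = cos²φ / (cos φ(1 + sin φ)) = cos φ/(1 + sin φ) = RHS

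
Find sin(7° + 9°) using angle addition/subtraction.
sin(7° + 9°) = sin 7° cos 9° + cos 7° sin 9° = 0.2756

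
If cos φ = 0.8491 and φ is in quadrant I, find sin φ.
sin φ = 0.5282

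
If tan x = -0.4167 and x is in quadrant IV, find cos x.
cos x = 0.9231 (using tan²x + 1 = sec²x)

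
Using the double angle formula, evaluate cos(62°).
cos(62°) = cos²31° - sin²31° = 0.4695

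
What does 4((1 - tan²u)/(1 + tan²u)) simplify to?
4((1 - tan²u)/(1 + tan²u)) = 4(cos(2u)) (using Double angle)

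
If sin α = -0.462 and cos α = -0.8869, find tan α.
tan α = sin α / cos α = 0.5209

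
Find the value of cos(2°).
cos(2°) = 0.9994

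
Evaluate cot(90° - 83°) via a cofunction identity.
cot(90° - 83°) = tan(83°) = 8.144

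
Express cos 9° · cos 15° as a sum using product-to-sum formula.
cos 9° cos 15° = (1/2)[cos(9°-15°) + cos(9°+15°)]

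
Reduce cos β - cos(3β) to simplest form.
cos β - cos(3β) = 2 sin(2β) sin β (using Sum-to-product)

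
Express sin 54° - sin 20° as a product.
sin 54° - sin 20° = 2 cos(37°) sin(17°)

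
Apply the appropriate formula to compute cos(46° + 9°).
cos(46° + 9°) = cos 46° cos 9° - sin 46° sin 9° = 0.5736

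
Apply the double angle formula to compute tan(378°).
tan(378°) = 2 tan 189° / (1 - tan²189°) = 0.3249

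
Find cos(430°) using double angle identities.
cos(430°) = 2cos²215° - 1 = 0.342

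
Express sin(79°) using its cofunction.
sin(79°) = cos(90° - 79°) = cos(11°)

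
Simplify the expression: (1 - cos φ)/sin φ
(1 - cos φ)/sin φ = tan(φ/2) (using Half angle)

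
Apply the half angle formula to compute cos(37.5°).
cos(37.5°) = √((1 + cos 75°)/2) = 0.7934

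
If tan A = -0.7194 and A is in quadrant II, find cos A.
cos A = -0.8118 (using tan²A + 1 = sec²A)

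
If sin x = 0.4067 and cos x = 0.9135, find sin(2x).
sin(2x) = 2 sin x cos x = 0.743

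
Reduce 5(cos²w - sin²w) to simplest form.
5(cos²w - sin²w) = 5(cos(2w)) (using Double angle)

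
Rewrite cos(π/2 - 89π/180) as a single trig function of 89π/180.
cos(π/2 - 89π/180) = sin(89π/180)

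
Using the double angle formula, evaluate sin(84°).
sin(84°) = 2 sin 42° cos 42° = 0.9945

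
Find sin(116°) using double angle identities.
sin(116°) = 2 sin 58° cos 58° = 0.8988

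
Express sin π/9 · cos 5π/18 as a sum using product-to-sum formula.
sin π/9 cos 5π/18 = (1/2)[sin(π/9+5π/18) + sin(π/9-5π/18)]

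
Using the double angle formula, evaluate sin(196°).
sin(196°) = 2 sin 98° cos 98° = -0.2756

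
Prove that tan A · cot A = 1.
LHS = (sin A/cos A) · (cos A/sin A) = 1 = RHS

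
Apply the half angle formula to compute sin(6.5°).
sin(6.5°) = √((1 - cos 13°)/2) = 0.1132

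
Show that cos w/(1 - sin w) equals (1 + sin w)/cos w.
RHS = (1 + sin w)(1 - sin w) / (cos w(1 - sin w)) = (1 - sin²w) / (cos w(1 - sin w)) = cos²w / (cos w(1 - sin w)) = cos w/(1 - sin w) = LHS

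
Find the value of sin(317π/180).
sin(317π/180) = -0.682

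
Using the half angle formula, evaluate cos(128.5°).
cos(128.5°) = -√((1 + cos 257°)/2) = -0.6225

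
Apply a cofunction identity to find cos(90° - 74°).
cos(90° - 74°) = sin(74°) = 0.9613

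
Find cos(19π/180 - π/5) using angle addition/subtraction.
cos(19π/180 - π/5) = cos 19π/180 cos π/5 + sin 19π/180 sin π/5 = 0.9563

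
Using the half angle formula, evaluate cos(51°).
cos(51°) = √((1 + cos 102°)/2) = 0.6293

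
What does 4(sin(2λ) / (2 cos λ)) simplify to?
4(sin(2λ) / (2 cos λ)) = 4(sin λ) (using Double angle)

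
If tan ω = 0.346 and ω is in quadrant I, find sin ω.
sin ω = 0.327 (using tan²ω + 1 = sec²ω)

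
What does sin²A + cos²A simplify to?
sin²A + cos²A = 1 (using Pythagorean identity)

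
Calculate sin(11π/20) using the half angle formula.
sin(11π/20) = √((1 - cos 11π/10)/2) = 0.9877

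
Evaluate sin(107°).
sin(107°) = 0.9563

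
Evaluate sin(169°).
sin(169°) = 0.1908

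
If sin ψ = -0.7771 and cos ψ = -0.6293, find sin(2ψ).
sin(2ψ) = 2 sin ψ cos ψ = 0.9781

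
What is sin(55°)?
sin(55°) = 0.8192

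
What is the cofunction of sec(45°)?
sec(45°) = csc(90° - 45°) = csc(45°)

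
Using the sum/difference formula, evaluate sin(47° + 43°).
sin(47° + 43°) = sin 47° cos 43° + cos 47° sin 43° = 1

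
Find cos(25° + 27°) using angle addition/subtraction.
cos(25° + 27°) = cos 25° cos 27° - sin 25° sin 27° = 0.6157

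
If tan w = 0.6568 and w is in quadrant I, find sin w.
sin w = 0.549 (using tan²w + 1 = sec²w)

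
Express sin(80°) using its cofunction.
sin(80°) = cos(90° - 80°) = cos(10°)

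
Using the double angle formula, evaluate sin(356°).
sin(356°) = 2 sin 178° cos 178° = -0.06976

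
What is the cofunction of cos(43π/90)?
cos(43π/90) = sin(π/2 - 43π/90) = sin(π/45)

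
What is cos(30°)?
cos(30°) = √3/2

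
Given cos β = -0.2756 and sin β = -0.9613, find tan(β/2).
tan(β/2) = sin β / (1 + cos β) = -1.327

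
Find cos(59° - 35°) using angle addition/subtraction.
cos(59° - 35°) = cos 59° cos 35° + sin 59° sin 35° = 0.9135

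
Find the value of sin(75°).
sin(75°) = (√6+√2)/4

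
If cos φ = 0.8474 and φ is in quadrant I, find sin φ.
sin φ = 0.531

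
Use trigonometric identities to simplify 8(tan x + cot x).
8(tan x + cot x) = 8(sec x csc x) (using Quotient identities)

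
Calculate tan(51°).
tan(51°) = 1.235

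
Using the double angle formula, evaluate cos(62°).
cos(62°) = cos²31° - sin²31° = 0.4695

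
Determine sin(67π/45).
sin(67π/45) = -0.9994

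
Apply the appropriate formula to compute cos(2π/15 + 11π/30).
cos(2π/15 + 11π/30) = cos 2π/15 cos 11π/30 - sin 2π/15 sin 11π/30 = 0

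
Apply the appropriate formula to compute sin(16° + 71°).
sin(16° + 71°) = sin 16° cos 71° + cos 16° sin 71° = 0.9986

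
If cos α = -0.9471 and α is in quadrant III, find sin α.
sin α = -0.3209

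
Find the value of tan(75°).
tan(75°) = 2+√3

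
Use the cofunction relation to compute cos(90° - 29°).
cos(90° - 29°) = sin(29°) = 0.4848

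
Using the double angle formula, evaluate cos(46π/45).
cos(46π/45) = 2cos²23π/45 - 1 = -0.9976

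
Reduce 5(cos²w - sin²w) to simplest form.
5(cos²w - sin²w) = 5(cos(2w)) (using Double angle)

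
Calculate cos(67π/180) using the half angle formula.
cos(67π/180) = √((1 + cos 67π/90)/2) = 0.3907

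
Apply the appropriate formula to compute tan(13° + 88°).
tan(13° + 88°) = (tan 13° + tan 88°)/(1 - tan 13° tan 88°) = -5.145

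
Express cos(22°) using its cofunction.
cos(22°) = sin(90° - 22°) = sin(68°)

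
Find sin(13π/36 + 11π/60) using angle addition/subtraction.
sin(13π/36 + 11π/60) = sin 13π/36 cos 11π/60 + cos 13π/36 sin 11π/60 = 0.9903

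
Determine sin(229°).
sin(229°) = -0.7547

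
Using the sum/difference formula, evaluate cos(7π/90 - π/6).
cos(7π/90 - π/6) = cos 7π/90 cos π/6 + sin 7π/90 sin π/6 = 0.9613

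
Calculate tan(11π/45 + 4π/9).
tan(11π/45 + 4π/9) = (tan 11π/45 + tan 4π/9)/(1 - tan 11π/45 tan 4π/9) = -1.483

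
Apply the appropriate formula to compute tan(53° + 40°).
tan(53° + 40°) = (tan 53° + tan 40°)/(1 - tan 53° tan 40°) = -19.08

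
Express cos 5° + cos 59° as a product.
cos 5° + cos 59° = 2 cos(32°) cos(-27°)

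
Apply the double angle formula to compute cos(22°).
cos(22°) = cos²11° - sin²11° = 0.9272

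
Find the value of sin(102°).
sin(102°) = 0.9781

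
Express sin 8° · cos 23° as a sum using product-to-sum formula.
sin 8° cos 23° = (1/2)[sin(8°+23°) + sin(8°-23°)]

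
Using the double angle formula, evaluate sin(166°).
sin(166°) = 2 sin 83° cos 83° = 0.2419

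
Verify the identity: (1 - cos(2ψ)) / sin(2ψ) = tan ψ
LHS = 2sin²ψ / (2 sin ψ cos ψ) = sin ψ/cos ψ = tan ψ = RHS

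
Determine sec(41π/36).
sec(41π/36) = -1.103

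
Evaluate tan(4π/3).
tan(4π/3) = √3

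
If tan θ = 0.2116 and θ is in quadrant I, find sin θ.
sin θ = 0.207 (using tan²θ + 1 = sec²θ)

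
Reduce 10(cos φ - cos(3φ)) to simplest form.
10(cos φ - cos(3φ)) = 10(2 sin(2φ) sin φ) (using Sum-to-product)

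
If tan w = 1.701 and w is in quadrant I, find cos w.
cos w = 0.5068 (using tan²w + 1 = sec²w)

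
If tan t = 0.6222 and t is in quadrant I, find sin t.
sin t = 0.5283 (using tan²t + 1 = sec²t)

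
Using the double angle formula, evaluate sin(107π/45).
sin(107π/45) = 2 sin 107π/90 cos 107π/90 = 0.9272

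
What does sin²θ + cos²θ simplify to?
sin²θ + cos²θ = 1 (using Pythagorean identity)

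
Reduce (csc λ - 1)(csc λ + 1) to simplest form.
(csc λ - 1)(csc λ + 1) = cot²λ (using Diff. of squares)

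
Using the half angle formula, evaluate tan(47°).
tan(47°) = sin 94° / (1 + cos 94°) = 1.072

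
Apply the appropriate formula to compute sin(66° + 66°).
sin(66° + 66°) = sin 66° cos 66° + cos 66° sin 66° = 0.7431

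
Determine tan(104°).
tan(104°) = -4.011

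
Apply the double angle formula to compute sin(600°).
sin(600°) = 2 sin 300° cos 300° = -√3/2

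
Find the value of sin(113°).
sin(113°) = 0.9205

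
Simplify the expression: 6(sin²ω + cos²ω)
6(sin²ω + cos²ω) = 6 (using Pythagorean identity)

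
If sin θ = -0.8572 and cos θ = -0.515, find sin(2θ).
sin(2θ) = 2 sin θ cos θ = 0.8829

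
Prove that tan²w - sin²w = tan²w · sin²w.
LHS = sin²w/cos²w - sin²w = sin²w(1/cos²w - 1) = sin²w · (1 - cos²w)/cos²w = sin²w · sin²w/cos²w = sin²w · tan²w = RHS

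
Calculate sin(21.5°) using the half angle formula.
sin(21.5°) = √((1 - cos 43°)/2) = 0.3665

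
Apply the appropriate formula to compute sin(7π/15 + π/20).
sin(7π/15 + π/20) = sin 7π/15 cos π/20 + cos 7π/15 sin π/20 = 0.9986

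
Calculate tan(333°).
tan(333°) = -0.5095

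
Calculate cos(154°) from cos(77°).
cos(154°) = cos²77° - sin²77° = -0.8988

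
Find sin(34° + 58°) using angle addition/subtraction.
sin(34° + 58°) = sin 34° cos 58° + cos 34° sin 58° = 0.9994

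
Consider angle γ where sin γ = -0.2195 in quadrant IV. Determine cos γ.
cos γ = √(1 - sin²γ) = 0.9756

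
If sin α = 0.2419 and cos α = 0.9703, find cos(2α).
cos(2α) = cos²α - sin²α = 0.883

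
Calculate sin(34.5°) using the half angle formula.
sin(34.5°) = √((1 - cos 69°)/2) = 0.5664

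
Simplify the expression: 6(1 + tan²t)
6(1 + tan²t) = 6(sec²t) (using Pythagorean identity)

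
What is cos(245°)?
cos(245°) = -0.4226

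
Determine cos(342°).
cos(342°) = 0.9511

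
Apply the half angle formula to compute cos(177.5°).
cos(177.5°) = -√((1 + cos 355°)/2) = -0.999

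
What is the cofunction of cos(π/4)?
cos(π/4) = sin(π/2 - π/4) = sin(π/4)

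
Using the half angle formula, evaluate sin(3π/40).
sin(3π/40) = √((1 - cos 3π/20)/2) = 0.2334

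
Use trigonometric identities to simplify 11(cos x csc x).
11(cos x csc x) = 11(cot x) (using Reciprocal + quotient)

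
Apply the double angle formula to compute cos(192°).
cos(192°) = cos²96° - sin²96° = -0.9781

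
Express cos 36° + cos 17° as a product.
cos 36° + cos 17° = 2 cos(26.5°) cos(9.5°)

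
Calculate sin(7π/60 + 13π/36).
sin(7π/60 + 13π/36) = sin 7π/60 cos 13π/36 + cos 7π/60 sin 13π/36 = 0.9976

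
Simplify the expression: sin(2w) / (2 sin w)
sin(2w) / (2 sin w) = cos w (using Double angle)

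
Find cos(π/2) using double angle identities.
cos(π/2) = cos²π/4 - sin²π/4 = 0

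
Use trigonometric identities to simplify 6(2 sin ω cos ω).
6(2 sin ω cos ω) = 6(sin(2ω)) (using Double angle)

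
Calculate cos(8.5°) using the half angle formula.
cos(8.5°) = √((1 + cos 17°)/2) = 0.989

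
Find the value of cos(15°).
cos(15°) = (√6+√2)/4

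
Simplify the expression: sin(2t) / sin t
sin(2t) / sin t = 2 cos t (using Double angle)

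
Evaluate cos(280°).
cos(280°) = 0.1736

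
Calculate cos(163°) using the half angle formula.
cos(163°) = -√((1 + cos 326°)/2) = -0.9563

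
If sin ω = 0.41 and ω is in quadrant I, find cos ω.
cos ω = 0.9121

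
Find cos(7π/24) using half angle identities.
cos(7π/24) = √((1 + cos 7π/12)/2) = 0.6088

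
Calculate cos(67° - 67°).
cos(67° - 67°) = cos 67° cos 67° + sin 67° sin 67° = 1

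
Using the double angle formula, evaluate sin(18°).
sin(18°) = 2 sin 9° cos 9° = 0.309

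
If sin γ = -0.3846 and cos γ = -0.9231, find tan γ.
tan γ = sin γ / cos γ = 0.4166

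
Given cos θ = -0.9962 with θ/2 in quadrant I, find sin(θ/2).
sin(θ/2) = ±√((1 - cos θ)/2); positive since θ/2 ∈ QI, so sin(θ/2) = 0.999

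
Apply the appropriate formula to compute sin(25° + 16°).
sin(25° + 16°) = sin 25° cos 16° + cos 25° sin 16° = 0.6561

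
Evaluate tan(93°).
tan(93°) = -19.08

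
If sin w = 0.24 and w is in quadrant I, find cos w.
cos w = 0.9708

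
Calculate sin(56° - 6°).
sin(56° - 6°) = sin 56° cos 6° - cos 56° sin 6° = 0.766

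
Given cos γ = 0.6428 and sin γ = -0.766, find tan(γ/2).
tan(γ/2) = sin γ / (1 + cos γ) = -0.4663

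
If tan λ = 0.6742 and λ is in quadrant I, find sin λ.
sin λ = 0.559 (using tan²λ + 1 = sec²λ)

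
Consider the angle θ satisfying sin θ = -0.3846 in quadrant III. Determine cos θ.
cos θ = ±√(1 - sin²θ) = -0.9231 (negative in QIII)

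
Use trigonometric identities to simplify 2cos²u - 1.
2cos²u - 1 = cos(2u) (using Double angle)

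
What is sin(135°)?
sin(135°) = √2/2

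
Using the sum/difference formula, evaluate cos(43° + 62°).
cos(43° + 62°) = cos 43° cos 62° - sin 43° sin 62° = -(√6-√2)/4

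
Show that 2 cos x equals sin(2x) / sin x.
RHS = 2 sin x cos x / sin x = 2 cos x = LHS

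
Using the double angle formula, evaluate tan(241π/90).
tan(241π/90) = 2 tan 241π/180 / (1 - tan²241π/180) = -1.6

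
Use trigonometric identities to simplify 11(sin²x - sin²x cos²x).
11(sin²x - sin²x cos²x) = 11(sin⁴x) (using Factoring)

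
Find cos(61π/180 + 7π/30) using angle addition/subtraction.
cos(61π/180 + 7π/30) = cos 61π/180 cos 7π/30 - sin 61π/180 sin 7π/30 = -0.225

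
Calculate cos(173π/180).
cos(173π/180) = -0.9925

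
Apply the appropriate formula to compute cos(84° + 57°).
cos(84° + 57°) = cos 84° cos 57° - sin 84° sin 57° = -0.7771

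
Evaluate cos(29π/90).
cos(29π/90) = 0.5299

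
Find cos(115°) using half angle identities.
cos(115°) = -√((1 + cos 230°)/2) = -0.4226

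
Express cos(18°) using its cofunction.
cos(18°) = sin(90° - 18°) = sin(72°)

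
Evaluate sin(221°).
sin(221°) = -0.6561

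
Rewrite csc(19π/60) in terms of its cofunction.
csc(19π/60) = sec(π/2 - 19π/60) = sec(11π/60)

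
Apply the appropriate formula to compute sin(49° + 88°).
sin(49° + 88°) = sin 49° cos 88° + cos 49° sin 88° = 0.682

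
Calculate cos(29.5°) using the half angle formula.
cos(29.5°) = √((1 + cos 59°)/2) = 0.8704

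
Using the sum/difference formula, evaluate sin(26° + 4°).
sin(26° + 4°) = sin 26° cos 4° + cos 26° sin 4° = 1/2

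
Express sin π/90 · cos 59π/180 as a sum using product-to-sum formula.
sin π/90 cos 59π/180 = (1/2)[sin(π/90+59π/180) + sin(π/90-59π/180)]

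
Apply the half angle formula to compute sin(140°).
sin(140°) = √((1 - cos 280°)/2) = 0.6428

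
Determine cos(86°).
cos(86°) = 0.06976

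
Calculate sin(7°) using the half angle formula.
sin(7°) = √((1 - cos 14°)/2) = 0.1219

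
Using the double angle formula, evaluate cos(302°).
cos(302°) = cos²151° - sin²151° = 0.5299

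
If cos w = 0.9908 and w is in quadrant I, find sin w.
sin w = 0.1353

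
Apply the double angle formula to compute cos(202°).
cos(202°) = cos²101° - sin²101° = -0.9272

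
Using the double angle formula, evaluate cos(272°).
cos(272°) = cos²136° - sin²136° = 0.0349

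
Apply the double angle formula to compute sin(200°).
sin(200°) = 2 sin 100° cos 100° = -0.342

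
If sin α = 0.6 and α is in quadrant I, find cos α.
cos α = 0.8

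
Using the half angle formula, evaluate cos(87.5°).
cos(87.5°) = √((1 + cos 175°)/2) = 0.04362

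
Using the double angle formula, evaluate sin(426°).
sin(426°) = 2 sin 213° cos 213° = 0.9135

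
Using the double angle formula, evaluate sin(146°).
sin(146°) = 2 sin 73° cos 73° = 0.5592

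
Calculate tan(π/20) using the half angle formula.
tan(π/20) = sin π/10 / (1 + cos π/10) = 0.1584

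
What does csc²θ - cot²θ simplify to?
csc²θ - cot²θ = 1 (using Pythagorean identity)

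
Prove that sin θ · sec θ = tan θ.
LHS = sin θ · (1/cos θ) = sin θ/cos θ = tan θ = RHS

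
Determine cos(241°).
cos(241°) = -0.4848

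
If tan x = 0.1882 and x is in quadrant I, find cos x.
cos x = 0.9827 (using tan²x + 1 = sec²x)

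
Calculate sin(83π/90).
sin(83π/90) = 0.2419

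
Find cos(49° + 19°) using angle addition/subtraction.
cos(49° + 19°) = cos 49° cos 19° - sin 49° sin 19° = 0.3746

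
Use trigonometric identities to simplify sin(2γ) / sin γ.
sin(2γ) / sin γ = 2 cos γ (using Double angle)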